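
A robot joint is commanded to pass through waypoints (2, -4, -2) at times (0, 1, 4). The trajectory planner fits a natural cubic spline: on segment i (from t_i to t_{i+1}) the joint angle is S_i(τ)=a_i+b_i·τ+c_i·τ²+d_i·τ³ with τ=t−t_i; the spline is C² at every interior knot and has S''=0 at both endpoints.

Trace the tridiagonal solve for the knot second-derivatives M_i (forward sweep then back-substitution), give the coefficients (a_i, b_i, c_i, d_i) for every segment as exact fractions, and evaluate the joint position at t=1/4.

Δ: Δ0=-6, Δ1=2/3
row 1: diag=8, rhs=40; c'=3/8, d'=5
back: M1=5
M: M0=0, M1=5, M2=0
seg 0: a=2, c=M0/2=0, d=(M1−M0)/(6·1)=5/6, b=Δ0−h0·(2M0+M1)/6=-41/6
seg 1: a=-4, c=M1/2=5/2, d=(M2−M1)/(6·3)=-5/18, b=Δ1−h1·(2M1+M2)/6=-13/3
t_q=1/4 → seg 0, τ=1/4; S=2+-41/6·τ+0·τ²+5/6·τ³=39/128

  seg 0: a=2 b=-41/6 c=0 d=5/6
  seg 1: a=-4 b=-13/3 c=5/2 d=-5/18
S(1/4) = 39/128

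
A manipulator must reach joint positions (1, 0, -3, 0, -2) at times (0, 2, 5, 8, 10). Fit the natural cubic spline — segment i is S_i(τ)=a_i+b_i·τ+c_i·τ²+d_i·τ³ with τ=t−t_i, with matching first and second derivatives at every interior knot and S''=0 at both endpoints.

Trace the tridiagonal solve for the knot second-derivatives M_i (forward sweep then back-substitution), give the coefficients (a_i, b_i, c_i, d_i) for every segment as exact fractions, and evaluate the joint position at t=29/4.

Δ: Δ0=-1/2, Δ1=-1, Δ2=1, Δ3=-1
row 1: diag=10, rhs=-3; c'=3/10, d'=-3/10
row 2: denom=12−3·3/10=111/10; d'=(12−3·-3/10)/(111/10)=43/37
row 3: denom=10−3·10/37=340/37; d'=(-12−3·43/37)/(340/37)=-573/340
back: M3=-573/340
back: M2=43/37−10/37·-573/340=55/34
back: M1=-3/10−3/10·55/34=-267/340
M: M0=0, M1=-267/340, M2=55/34, M3=-573/340, M4=0
seg 0: a=1, c=M0/2=0, d=(M1−M0)/(6·2)=-89/1360, b=Δ0−h0·(2M0+M1)/6=-81/340
seg 1: a=0, c=M1/2=-267/680, d=(M2−M1)/(6·3)=817/6120, b=Δ1−h1·(2M1+M2)/6=-87/85
seg 2: a=-3, c=M2/2=55/68, d=(M3−M2)/(6·3)=-1123/6120, b=Δ2−h2·(2M2+M3)/6=9/40
seg 3: a=0, c=M3/2=-573/680, d=(M4−M3)/(6·2)=191/1360, b=Δ3−h3·(2M3+M4)/6=21/170
t_q=29/4 → seg 2, τ=9/4; S=-3+9/40·τ+55/68·τ²+-1123/6120·τ³=-21291/43520

  seg 0: a=1 b=-81/340 c=0 d=-89/1360
  seg 1: a=0 b=-87/85 c=-267/680 d=817/6120
  seg 2: a=-3 b=9/40 c=55/68 d=-1123/6120
  seg 3: a=0 b=21/170 c=-573/680 d=191/1360
S(29/4) = -21291/43520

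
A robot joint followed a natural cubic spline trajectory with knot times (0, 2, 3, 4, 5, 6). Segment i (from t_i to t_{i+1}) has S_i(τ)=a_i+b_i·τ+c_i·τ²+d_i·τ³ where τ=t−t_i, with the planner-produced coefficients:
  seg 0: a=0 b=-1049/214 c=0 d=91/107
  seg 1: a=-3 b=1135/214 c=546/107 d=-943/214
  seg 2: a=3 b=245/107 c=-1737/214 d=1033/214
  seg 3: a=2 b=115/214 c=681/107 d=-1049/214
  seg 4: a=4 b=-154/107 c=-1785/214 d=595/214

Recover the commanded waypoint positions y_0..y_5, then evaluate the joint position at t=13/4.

y_0=0 y_1=-3 y_2=3 y_3=2 y_4=4 y_5=-3
S(13/4) = 43013/13696

y_0 = S_0(0) = a_0 = 0
y_1 = S_1(0) = a_1 = -3
y_2 = S_2(0) = a_2 = 3
y_3 = S_3(0) = a_3 = 2
y_4 = S_4(0) = a_4 = 4
y_5 = S_4(1) = -3
t_q=13/4 is in segment 2 (τ=1/4); S_2(τ)=43013/13696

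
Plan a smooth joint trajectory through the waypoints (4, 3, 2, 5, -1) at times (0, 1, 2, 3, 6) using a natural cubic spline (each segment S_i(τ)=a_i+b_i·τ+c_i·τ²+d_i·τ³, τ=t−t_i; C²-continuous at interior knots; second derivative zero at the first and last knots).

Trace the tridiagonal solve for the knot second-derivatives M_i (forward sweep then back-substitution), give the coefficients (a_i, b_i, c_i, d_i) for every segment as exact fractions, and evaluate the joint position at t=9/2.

Δ: Δ0=-1, Δ1=-1, Δ2=3, Δ3=-2
row 1: diag=4, rhs=0; c'=1/4, d'=0
row 2: denom=4−1·1/4=15/4; d'=(24−1·0)/(15/4)=32/5
row 3: denom=8−1·4/15=116/15; d'=(-30−1·32/5)/(116/15)=-273/58
back: M3=-273/58
back: M2=32/5−4/15·-273/58=222/29
back: M1=0−1/4·222/29=-111/58
M: M0=0, M1=-111/58, M2=222/29, M3=-273/58, M4=0
seg 0: a=4, c=M0/2=0, d=(M1−M0)/(6·1)=-37/116, b=Δ0−h0·(2M0+M1)/6=-79/116
seg 1: a=3, c=M1/2=-111/116, d=(M2−M1)/(6·1)=185/116, b=Δ1−h1·(2M1+M2)/6=-95/58
seg 2: a=2, c=M2/2=111/29, d=(M3−M2)/(6·1)=-239/116, b=Δ2−h2·(2M2+M3)/6=143/116
seg 3: a=5, c=M3/2=-273/116, d=(M4−M3)/(6·3)=91/348, b=Δ3−h3·(2M3+M4)/6=157/58
t_q=9/2 → seg 3, τ=3/2; S=5+157/58·τ+-273/116·τ²+91/348·τ³=4313/928

  seg 0: a=4 b=-79/116 c=0 d=-37/116
  seg 1: a=3 b=-95/58 c=-111/116 d=185/116
  seg 2: a=2 b=143/116 c=111/29 d=-239/116
  seg 3: a=5 b=157/58 c=-273/116 d=91/348
S(9/2) = 4313/928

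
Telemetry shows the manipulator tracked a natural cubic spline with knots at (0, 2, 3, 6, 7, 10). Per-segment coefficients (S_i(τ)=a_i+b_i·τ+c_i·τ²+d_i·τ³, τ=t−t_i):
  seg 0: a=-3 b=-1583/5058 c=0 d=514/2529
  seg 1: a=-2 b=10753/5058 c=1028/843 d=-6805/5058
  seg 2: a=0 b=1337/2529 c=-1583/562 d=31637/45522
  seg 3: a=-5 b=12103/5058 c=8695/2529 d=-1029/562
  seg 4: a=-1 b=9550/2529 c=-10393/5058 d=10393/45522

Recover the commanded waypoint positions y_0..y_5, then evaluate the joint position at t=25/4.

y_0=-3 y_1=-2 y_2=0 y_3=-5 y_4=-1 y_5=-2
S(25/4) = -454871/107904

y_0 = S_0(0) = a_0 = -3
y_1 = S_1(0) = a_1 = -2
y_2 = S_2(0) = a_2 = 0
y_3 = S_3(0) = a_3 = -5
y_4 = S_4(0) = a_4 = -1
y_5 = S_4(3) = -2
t_q=25/4 is in segment 3 (τ=1/4); S_3(τ)=-454871/107904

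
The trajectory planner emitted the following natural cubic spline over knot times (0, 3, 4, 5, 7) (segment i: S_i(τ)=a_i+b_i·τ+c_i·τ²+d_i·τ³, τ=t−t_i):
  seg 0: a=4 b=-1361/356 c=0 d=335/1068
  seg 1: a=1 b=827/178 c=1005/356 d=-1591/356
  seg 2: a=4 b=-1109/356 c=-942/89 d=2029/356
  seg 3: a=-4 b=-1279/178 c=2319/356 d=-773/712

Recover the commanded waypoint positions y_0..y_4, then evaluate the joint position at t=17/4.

y_0 = S_0(0) = a_0 = 4
y_1 = S_1(0) = a_1 = 1
y_2 = S_2(0) = a_2 = 4
y_3 = S_3(0) = a_3 = -4
y_4 = S_3(2) = -1
t_q=17/4 is in segment 2 (τ=1/4); S_2(τ)=60349/22784

y_0=4 y_1=1 y_2=4 y_3=-4 y_4=-1
S(17/4) = 60349/22784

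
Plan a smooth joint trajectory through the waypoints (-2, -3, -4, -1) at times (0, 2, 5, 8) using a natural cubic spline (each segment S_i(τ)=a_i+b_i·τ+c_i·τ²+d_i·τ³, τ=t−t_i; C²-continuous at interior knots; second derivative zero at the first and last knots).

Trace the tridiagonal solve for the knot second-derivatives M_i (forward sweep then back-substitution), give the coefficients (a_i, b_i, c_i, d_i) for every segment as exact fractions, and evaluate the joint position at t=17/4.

  seg 0: a=-2 b=-103/222 c=0 d=-1/111
  seg 1: a=-3 b=-127/222 c=-2/37 d=89/1998
  seg 2: a=-4 b=34/111 c=77/222 d=-77/1998
S(17/4) = -19197/4736

Δ: Δ0=-1/2, Δ1=-1/3, Δ2=1
row 1: diag=10, rhs=1; c'=3/10, d'=1/10
row 2: denom=12−3·3/10=111/10; d'=(8−3·1/10)/(111/10)=77/111
back: M2=77/111
back: M1=1/10−3/10·77/111=-4/37
M: M0=0, M1=-4/37, M2=77/111, M3=0
seg 0: a=-2, c=M0/2=0, d=(M1−M0)/(6·2)=-1/111, b=Δ0−h0·(2M0+M1)/6=-103/222
seg 1: a=-3, c=M1/2=-2/37, d=(M2−M1)/(6·3)=89/1998, b=Δ1−h1·(2M1+M2)/6=-127/222
seg 2: a=-4, c=M2/2=77/222, d=(M3−M2)/(6·3)=-77/1998, b=Δ2−h2·(2M2+M3)/6=34/111
t_q=17/4 → seg 1, τ=9/4; S=-3+-127/222·τ+-2/37·τ²+89/1998·τ³=-19197/4736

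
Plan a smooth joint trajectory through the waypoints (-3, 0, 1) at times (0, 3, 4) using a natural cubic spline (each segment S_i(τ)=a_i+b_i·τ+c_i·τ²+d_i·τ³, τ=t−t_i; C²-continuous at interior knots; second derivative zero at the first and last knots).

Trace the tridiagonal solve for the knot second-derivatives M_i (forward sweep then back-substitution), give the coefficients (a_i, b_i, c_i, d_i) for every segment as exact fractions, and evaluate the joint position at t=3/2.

  seg 0: a=-3 b=1 c=0 d=0
  seg 1: a=0 b=1 c=0 d=0
S(3/2) = -3/2

Δ: Δ0=1, Δ1=1
row 1: diag=8, rhs=0; c'=1/8, d'=0
back: M1=0
M: M0=0, M1=0, M2=0
seg 0: a=-3, c=M0/2=0, d=(M1−M0)/(6·3)=0, b=Δ0−h0·(2M0+M1)/6=1
seg 1: a=0, c=M1/2=0, d=(M2−M1)/(6·1)=0, b=Δ1−h1·(2M1+M2)/6=1
t_q=3/2 → seg 0, τ=3/2; S=-3+1·τ+0·τ²+0·τ³=-3/2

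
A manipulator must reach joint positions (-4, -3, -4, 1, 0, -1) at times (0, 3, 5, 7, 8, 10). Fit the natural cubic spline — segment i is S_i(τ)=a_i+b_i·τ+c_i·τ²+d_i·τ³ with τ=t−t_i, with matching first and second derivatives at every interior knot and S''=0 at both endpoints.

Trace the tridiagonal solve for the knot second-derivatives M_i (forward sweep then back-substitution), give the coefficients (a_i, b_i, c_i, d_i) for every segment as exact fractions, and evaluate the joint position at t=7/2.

Δ: Δ0=1/3, Δ1=-1/2, Δ2=5/2, Δ3=-1, Δ4=-1/2
row 1: diag=10, rhs=-5; c'=1/5, d'=-1/2
row 2: denom=8−2·1/5=38/5; d'=(18−2·-1/2)/(38/5)=5/2
row 3: denom=6−2·5/19=104/19; d'=(-21−2·5/2)/(104/19)=-19/4
row 4: denom=6−1·19/104=605/104; d'=(3−1·-19/4)/(605/104)=806/605
back: M4=806/605
back: M3=-19/4−19/104·806/605=-3021/605
back: M2=5/2−5/19·-3021/605=923/242
back: M1=-1/2−1/5·923/242=-764/605
M: M0=0, M1=-764/605, M2=923/242, M3=-3021/605, M4=806/605, M5=0
seg 0: a=-4, c=M0/2=0, d=(M1−M0)/(6·3)=-382/5445, b=Δ0−h0·(2M0+M1)/6=1751/1815
seg 1: a=-3, c=M1/2=-382/605, d=(M2−M1)/(6·2)=6143/14520, b=Δ1−h1·(2M1+M2)/6=-1687/1815
seg 2: a=-4, c=M2/2=923/484, d=(M3−M2)/(6·2)=-10657/14520, b=Δ2−h2·(2M2+M3)/6=5887/3630
seg 3: a=1, c=M3/2=-3021/1210, d=(M4−M3)/(6·1)=3827/3630, b=Δ3−h3·(2M3+M4)/6=73/165
seg 4: a=0, c=M4/2=403/605, d=(M5−M4)/(6·2)=-403/3630, b=Δ4−h4·(2M4+M5)/6=-5039/3630
t_q=7/2 → seg 1, τ=1/2; S=-3+-1687/1815·τ+-382/605·τ²+6143/14520·τ³=-138219/38720

  seg 0: a=-4 b=1751/1815 c=0 d=-382/5445
  seg 1: a=-3 b=-1687/1815 c=-382/605 d=6143/14520
  seg 2: a=-4 b=5887/3630 c=923/484 d=-10657/14520
  seg 3: a=1 b=73/165 c=-3021/1210 d=3827/3630
  seg 4: a=0 b=-5039/3630 c=403/605 d=-403/3630
S(7/2) = -138219/38720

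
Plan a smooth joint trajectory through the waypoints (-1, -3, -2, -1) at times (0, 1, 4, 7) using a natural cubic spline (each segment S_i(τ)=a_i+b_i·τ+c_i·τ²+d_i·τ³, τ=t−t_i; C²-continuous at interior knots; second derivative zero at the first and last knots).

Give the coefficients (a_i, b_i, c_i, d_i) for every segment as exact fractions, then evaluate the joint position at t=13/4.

Δ: Δ0=-2, Δ1=1/3, Δ2=1/3
row 1: diag=8, rhs=14; c'=3/8, d'=7/4
row 2: denom=12−3·3/8=87/8; d'=(0−3·7/4)/(87/8)=-14/29
back: M2=-14/29
back: M1=7/4−3/8·-14/29=56/29
M: M0=0, M1=56/29, M2=-14/29, M3=0
seg 0: a=-1, c=M0/2=0, d=(M1−M0)/(6·1)=28/87, b=Δ0−h0·(2M0+M1)/6=-202/87
seg 1: a=-3, c=M1/2=28/29, d=(M2−M1)/(6·3)=-35/261, b=Δ1−h1·(2M1+M2)/6=-118/87
seg 2: a=-2, c=M2/2=-7/29, d=(M3−M2)/(6·3)=7/261, b=Δ2−h2·(2M2+M3)/6=71/87
t_q=13/4 → seg 1, τ=9/4; S=-3+-118/87·τ+28/29·τ²+-35/261·τ³=-4995/1856

  seg 0: a=-1 b=-202/87 c=0 d=28/87
  seg 1: a=-3 b=-118/87 c=28/29 d=-35/261
  seg 2: a=-2 b=71/87 c=-7/29 d=7/261
S(13/4) = -4995/1856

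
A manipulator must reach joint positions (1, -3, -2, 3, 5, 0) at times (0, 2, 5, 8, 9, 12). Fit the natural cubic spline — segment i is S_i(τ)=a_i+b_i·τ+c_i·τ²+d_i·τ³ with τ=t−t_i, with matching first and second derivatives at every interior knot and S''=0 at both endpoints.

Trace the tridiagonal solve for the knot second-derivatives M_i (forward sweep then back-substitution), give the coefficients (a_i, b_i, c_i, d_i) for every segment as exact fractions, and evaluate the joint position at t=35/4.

  seg 0: a=1 b=-5116/2091 c=0 d=467/4182
  seg 1: a=-3 b=-2314/2091 c=467/697 d=-1192/18819
  seg 2: a=-2 b=148/123 c=209/2091 d=38/2091
  seg 3: a=3 b=4796/2091 c=551/2091 d=-1165/2091
  seg 4: a=5 b=801/697 c=-2944/2091 d=2944/18819
S(35/4) = 206687/44608

Δ: Δ0=-2, Δ1=1/3, Δ2=5/3, Δ3=2, Δ4=-5/3
row 1: diag=10, rhs=14; c'=3/10, d'=7/5
row 2: denom=12−3·3/10=111/10; d'=(8−3·7/5)/(111/10)=38/111
row 3: denom=8−3·10/37=266/37; d'=(2−3·38/111)/(266/37)=18/133
row 4: denom=8−1·37/266=2091/266; d'=(-22−1·18/133)/(2091/266)=-5888/2091
back: M4=-5888/2091
back: M3=18/133−37/266·-5888/2091=1102/2091
back: M2=38/111−10/37·1102/2091=418/2091
back: M1=7/5−3/10·418/2091=934/697
M: M0=0, M1=934/697, M2=418/2091, M3=1102/2091, M4=-5888/2091, M5=0
seg 0: a=1, c=M0/2=0, d=(M1−M0)/(6·2)=467/4182, b=Δ0−h0·(2M0+M1)/6=-5116/2091
seg 1: a=-3, c=M1/2=467/697, d=(M2−M1)/(6·3)=-1192/18819, b=Δ1−h1·(2M1+M2)/6=-2314/2091
seg 2: a=-2, c=M2/2=209/2091, d=(M3−M2)/(6·3)=38/2091, b=Δ2−h2·(2M2+M3)/6=148/123
seg 3: a=3, c=M3/2=551/2091, d=(M4−M3)/(6·1)=-1165/2091, b=Δ3−h3·(2M3+M4)/6=4796/2091
seg 4: a=5, c=M4/2=-2944/2091, d=(M5−M4)/(6·3)=2944/18819, b=Δ4−h4·(2M4+M5)/6=801/697
t_q=35/4 → seg 3, τ=3/4; S=3+4796/2091·τ+551/2091·τ²+-1165/2091·τ³=206687/44608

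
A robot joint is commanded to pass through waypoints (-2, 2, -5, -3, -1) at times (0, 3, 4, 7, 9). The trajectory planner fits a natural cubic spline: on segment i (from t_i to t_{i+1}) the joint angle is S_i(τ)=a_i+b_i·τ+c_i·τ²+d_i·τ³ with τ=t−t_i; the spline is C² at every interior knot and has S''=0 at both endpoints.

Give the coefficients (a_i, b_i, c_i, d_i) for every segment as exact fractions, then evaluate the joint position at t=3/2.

  seg 0: a=-2 b=1373/279 c=0 d=-1001/2511
  seg 1: a=2 b=-1630/279 c=-1001/279 d=226/93
  seg 2: a=-5 b=-1598/279 c=1033/279 d=-1315/2511
  seg 3: a=-3 b=655/279 c=-94/93 d=47/279
S(3/2) = 1001/248

Δ: Δ0=4/3, Δ1=-7, Δ2=2/3, Δ3=1
row 1: diag=8, rhs=-50; c'=1/8, d'=-25/4
row 2: denom=8−1·1/8=63/8; d'=(46−1·-25/4)/(63/8)=418/63
row 3: denom=10−3·8/21=62/7; d'=(2−3·418/63)/(62/7)=-188/93
back: M3=-188/93
back: M2=418/63−8/21·-188/93=2066/279
back: M1=-25/4−1/8·2066/279=-2002/279
M: M0=0, M1=-2002/279, M2=2066/279, M3=-188/93, M4=0
seg 0: a=-2, c=M0/2=0, d=(M1−M0)/(6·3)=-1001/2511, b=Δ0−h0·(2M0+M1)/6=1373/279
seg 1: a=2, c=M1/2=-1001/279, d=(M2−M1)/(6·1)=226/93, b=Δ1−h1·(2M1+M2)/6=-1630/279
seg 2: a=-5, c=M2/2=1033/279, d=(M3−M2)/(6·3)=-1315/2511, b=Δ2−h2·(2M2+M3)/6=-1598/279
seg 3: a=-3, c=M3/2=-94/93, d=(M4−M3)/(6·2)=47/279, b=Δ3−h3·(2M3+M4)/6=655/279
t_q=3/2 → seg 0, τ=3/2; S=-2+1373/279·τ+0·τ²+-1001/2511·τ³=1001/248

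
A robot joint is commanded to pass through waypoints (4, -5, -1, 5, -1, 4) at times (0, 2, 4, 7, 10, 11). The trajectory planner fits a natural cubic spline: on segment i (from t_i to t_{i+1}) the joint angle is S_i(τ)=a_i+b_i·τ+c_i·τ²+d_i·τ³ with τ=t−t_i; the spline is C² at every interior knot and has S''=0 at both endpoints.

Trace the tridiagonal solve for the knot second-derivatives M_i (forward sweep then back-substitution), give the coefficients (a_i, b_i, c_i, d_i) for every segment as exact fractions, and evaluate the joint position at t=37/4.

Δ: Δ0=-9/2, Δ1=2, Δ2=2, Δ3=-2, Δ4=5
row 1: diag=8, rhs=39; c'=1/4, d'=39/8
row 2: denom=10−2·1/4=19/2; d'=(0−2·39/8)/(19/2)=-39/38
row 3: denom=12−3·6/19=210/19; d'=(-24−3·-39/38)/(210/19)=-53/28
row 4: denom=8−3·19/70=503/70; d'=(42−3·-53/28)/(503/70)=6675/1006
back: M4=6675/1006
back: M3=-53/28−19/70·6675/1006=-1858/503
back: M2=-39/38−6/19·-1858/503=141/1006
back: M1=39/8−1/4·141/1006=4869/1006
M: M0=0, M1=4869/1006, M2=141/1006, M3=-1858/503, M4=6675/1006, M5=0
seg 0: a=4, c=M0/2=0, d=(M1−M0)/(6·2)=1623/4024, b=Δ0−h0·(2M0+M1)/6=-3075/503
seg 1: a=-5, c=M1/2=4869/2012, d=(M2−M1)/(6·2)=-197/503, b=Δ1−h1·(2M1+M2)/6=-1281/1006
seg 2: a=-1, c=M2/2=141/2012, d=(M3−M2)/(6·3)=-3857/18108, b=Δ2−h2·(2M2+M3)/6=3729/1006
seg 3: a=5, c=M3/2=-929/503, d=(M4−M3)/(6·3)=10391/18108, b=Δ3−h3·(2M3+M4)/6=-3267/2012
seg 4: a=-1, c=M4/2=6675/2012, d=(M5−M4)/(6·1)=-2225/2012, b=Δ4−h4·(2M4+M5)/6=2805/1006
t_q=37/4 → seg 3, τ=9/4; S=5+-3267/2012·τ+-929/503·τ²+10391/18108·τ³=-188921/128768

  seg 0: a=4 b=-3075/503 c=0 d=1623/4024
  seg 1: a=-5 b=-1281/1006 c=4869/2012 d=-197/503
  seg 2: a=-1 b=3729/1006 c=141/2012 d=-3857/18108
  seg 3: a=5 b=-3267/2012 c=-929/503 d=10391/18108
  seg 4: a=-1 b=2805/1006 c=6675/2012 d=-2225/2012
S(37/4) = -188921/128768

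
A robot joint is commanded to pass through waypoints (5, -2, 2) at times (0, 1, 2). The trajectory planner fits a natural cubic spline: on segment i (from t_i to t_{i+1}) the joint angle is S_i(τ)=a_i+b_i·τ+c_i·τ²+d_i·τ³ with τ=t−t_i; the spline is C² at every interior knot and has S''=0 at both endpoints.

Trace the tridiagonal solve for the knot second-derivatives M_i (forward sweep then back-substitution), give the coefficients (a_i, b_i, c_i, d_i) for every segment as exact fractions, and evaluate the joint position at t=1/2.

  seg 0: a=5 b=-39/4 c=0 d=11/4
  seg 1: a=-2 b=-3/2 c=33/4 d=-11/4
S(1/2) = 15/32

Δ: Δ0=-7, Δ1=4
row 1: diag=4, rhs=66; c'=1/4, d'=33/2
back: M1=33/2
M: M0=0, M1=33/2, M2=0
seg 0: a=5, c=M0/2=0, d=(M1−M0)/(6·1)=11/4, b=Δ0−h0·(2M0+M1)/6=-39/4
seg 1: a=-2, c=M1/2=33/4, d=(M2−M1)/(6·1)=-11/4, b=Δ1−h1·(2M1+M2)/6=-3/2
t_q=1/2 → seg 0, τ=1/2; S=5+-39/4·τ+0·τ²+11/4·τ³=15/32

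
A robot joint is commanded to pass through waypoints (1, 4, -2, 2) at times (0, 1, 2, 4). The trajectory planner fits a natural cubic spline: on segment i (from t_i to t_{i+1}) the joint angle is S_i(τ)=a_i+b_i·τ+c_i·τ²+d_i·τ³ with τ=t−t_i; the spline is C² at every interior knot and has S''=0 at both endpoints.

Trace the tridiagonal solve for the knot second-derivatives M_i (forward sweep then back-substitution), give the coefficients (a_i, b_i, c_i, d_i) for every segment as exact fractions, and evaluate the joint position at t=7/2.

Δ: Δ0=3, Δ1=-6, Δ2=2
row 1: diag=4, rhs=-54; c'=1/4, d'=-27/2
row 2: denom=6−1·1/4=23/4; d'=(48−1·-27/2)/(23/4)=246/23
back: M2=246/23
back: M1=-27/2−1/4·246/23=-372/23
M: M0=0, M1=-372/23, M2=246/23, M3=0
seg 0: a=1, c=M0/2=0, d=(M1−M0)/(6·1)=-62/23, b=Δ0−h0·(2M0+M1)/6=131/23
seg 1: a=4, c=M1/2=-186/23, d=(M2−M1)/(6·1)=103/23, b=Δ1−h1·(2M1+M2)/6=-55/23
seg 2: a=-2, c=M2/2=123/23, d=(M3−M2)/(6·2)=-41/46, b=Δ2−h2·(2M2+M3)/6=-118/23
t_q=7/2 → seg 2, τ=3/2; S=-2+-118/23·τ+123/23·τ²+-41/46·τ³=-247/368

  seg 0: a=1 b=131/23 c=0 d=-62/23
  seg 1: a=4 b=-55/23 c=-186/23 d=103/23
  seg 2: a=-2 b=-118/23 c=123/23 d=-41/46
S(7/2) = -247/368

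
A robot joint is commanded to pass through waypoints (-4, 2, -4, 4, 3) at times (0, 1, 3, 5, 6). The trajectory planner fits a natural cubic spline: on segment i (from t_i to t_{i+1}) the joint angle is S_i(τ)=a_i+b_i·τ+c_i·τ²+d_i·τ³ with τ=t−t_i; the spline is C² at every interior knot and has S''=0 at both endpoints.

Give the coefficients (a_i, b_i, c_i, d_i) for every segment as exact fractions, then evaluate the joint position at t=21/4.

Δ: Δ0=6, Δ1=-3, Δ2=4, Δ3=-1
row 1: diag=6, rhs=-54; c'=1/3, d'=-9
row 2: denom=8−2·1/3=22/3; d'=(42−2·-9)/(22/3)=90/11
row 3: denom=6−2·3/11=60/11; d'=(-30−2·90/11)/(60/11)=-17/2
back: M3=-17/2
back: M2=90/11−3/11·-17/2=21/2
back: M1=-9−1/3·21/2=-25/2
M: M0=0, M1=-25/2, M2=21/2, M3=-17/2, M4=0
seg 0: a=-4, c=M0/2=0, d=(M1−M0)/(6·1)=-25/12, b=Δ0−h0·(2M0+M1)/6=97/12
seg 1: a=2, c=M1/2=-25/4, d=(M2−M1)/(6·2)=23/12, b=Δ1−h1·(2M1+M2)/6=11/6
seg 2: a=-4, c=M2/2=21/4, d=(M3−M2)/(6·2)=-19/12, b=Δ2−h2·(2M2+M3)/6=-1/6
seg 3: a=4, c=M3/2=-17/4, d=(M4−M3)/(6·1)=17/12, b=Δ3−h3·(2M3+M4)/6=11/6
t_q=21/4 → seg 3, τ=1/4; S=4+11/6·τ+-17/4·τ²+17/12·τ³=1079/256

  seg 0: a=-4 b=97/12 c=0 d=-25/12
  seg 1: a=2 b=11/6 c=-25/4 d=23/12
  seg 2: a=-4 b=-1/6 c=21/4 d=-19/12
  seg 3: a=4 b=11/6 c=-17/4 d=17/12
S(21/4) = 1079/256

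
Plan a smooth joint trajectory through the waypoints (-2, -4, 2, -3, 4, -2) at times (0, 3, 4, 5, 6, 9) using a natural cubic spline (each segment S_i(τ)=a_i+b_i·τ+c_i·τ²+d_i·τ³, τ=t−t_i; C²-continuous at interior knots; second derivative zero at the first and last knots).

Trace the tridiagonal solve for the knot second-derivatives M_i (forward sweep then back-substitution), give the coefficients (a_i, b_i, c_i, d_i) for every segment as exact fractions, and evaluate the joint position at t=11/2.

Δ: Δ0=-2/3, Δ1=6, Δ2=-5, Δ3=7, Δ4=-2
row 1: diag=8, rhs=40; c'=1/8, d'=5
row 2: denom=4−1·1/8=31/8; d'=(-66−1·5)/(31/8)=-568/31
row 3: denom=4−1·8/31=116/31; d'=(72−1·-568/31)/(116/31)=700/29
row 4: denom=8−1·31/116=897/116; d'=(-54−1·700/29)/(897/116)=-9064/897
back: M4=-9064/897
back: M3=700/29−31/116·-9064/897=24074/897
back: M2=-568/31−8/31·24074/897=-22648/897
back: M1=5−1/8·-22648/897=7316/897
M: M0=0, M1=7316/897, M2=-22648/897, M3=24074/897, M4=-9064/897, M5=0
seg 0: a=-2, c=M0/2=0, d=(M1−M0)/(6·3)=3658/8073, b=Δ0−h0·(2M0+M1)/6=-4256/897
seg 1: a=-4, c=M1/2=3658/897, d=(M2−M1)/(6·1)=-4994/897, b=Δ1−h1·(2M1+M2)/6=6718/897
seg 2: a=2, c=M2/2=-11324/897, d=(M3−M2)/(6·1)=599/69, b=Δ2−h2·(2M2+M3)/6=-316/299
seg 3: a=-3, c=M3/2=12037/897, d=(M4−M3)/(6·1)=-1841/299, b=Δ3−h3·(2M3+M4)/6=-235/897
seg 4: a=4, c=M4/2=-4532/897, d=(M5−M4)/(6·3)=4532/8073, b=Δ4−h4·(2M4+M5)/6=7270/897
t_q=11/2 → seg 3, τ=1/2; S=-3+-235/897·τ+12037/897·τ²+-1841/299·τ³=-3917/7176

  seg 0: a=-2 b=-4256/897 c=0 d=3658/8073
  seg 1: a=-4 b=6718/897 c=3658/897 d=-4994/897
  seg 2: a=2 b=-316/299 c=-11324/897 d=599/69
  seg 3: a=-3 b=-235/897 c=12037/897 d=-1841/299
  seg 4: a=4 b=7270/897 c=-4532/897 d=4532/8073
S(11/2) = -3917/7176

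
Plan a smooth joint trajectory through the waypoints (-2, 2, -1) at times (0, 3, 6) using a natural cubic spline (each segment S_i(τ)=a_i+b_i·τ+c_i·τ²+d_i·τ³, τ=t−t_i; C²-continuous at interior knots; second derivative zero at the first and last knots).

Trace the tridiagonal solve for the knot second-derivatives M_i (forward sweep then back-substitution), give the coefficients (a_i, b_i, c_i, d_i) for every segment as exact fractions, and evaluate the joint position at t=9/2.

  seg 0: a=-2 b=23/12 c=0 d=-7/108
  seg 1: a=2 b=1/6 c=-7/12 d=7/108
S(9/2) = 37/32

Δ: Δ0=4/3, Δ1=-1
row 1: diag=12, rhs=-14; c'=1/4, d'=-7/6
back: M1=-7/6
M: M0=0, M1=-7/6, M2=0
seg 0: a=-2, c=M0/2=0, d=(M1−M0)/(6·3)=-7/108, b=Δ0−h0·(2M0+M1)/6=23/12
seg 1: a=2, c=M1/2=-7/12, d=(M2−M1)/(6·3)=7/108, b=Δ1−h1·(2M1+M2)/6=1/6
t_q=9/2 → seg 1, τ=3/2; S=2+1/6·τ+-7/12·τ²+7/108·τ³=37/32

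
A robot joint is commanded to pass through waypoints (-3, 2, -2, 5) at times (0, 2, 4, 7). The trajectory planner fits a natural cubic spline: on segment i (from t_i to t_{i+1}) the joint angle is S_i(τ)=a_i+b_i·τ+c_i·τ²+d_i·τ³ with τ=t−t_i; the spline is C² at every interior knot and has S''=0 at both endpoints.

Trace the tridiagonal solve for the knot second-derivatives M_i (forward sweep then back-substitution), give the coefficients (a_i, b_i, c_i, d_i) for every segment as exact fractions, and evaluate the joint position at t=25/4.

  seg 0: a=-3 b=223/57 c=0 d=-161/456
  seg 1: a=2 b=-37/114 c=-161/76 d=73/114
  seg 2: a=-2 b=-127/114 c=131/76 d=-131/684
S(25/4) = 9913/4864

Δ: Δ0=5/2, Δ1=-2, Δ2=7/3
row 1: diag=8, rhs=-27; c'=1/4, d'=-27/8
row 2: denom=10−2·1/4=19/2; d'=(26−2·-27/8)/(19/2)=131/38
back: M2=131/38
back: M1=-27/8−1/4·131/38=-161/38
M: M0=0, M1=-161/38, M2=131/38, M3=0
seg 0: a=-3, c=M0/2=0, d=(M1−M0)/(6·2)=-161/456, b=Δ0−h0·(2M0+M1)/6=223/57
seg 1: a=2, c=M1/2=-161/76, d=(M2−M1)/(6·2)=73/114, b=Δ1−h1·(2M1+M2)/6=-37/114
seg 2: a=-2, c=M2/2=131/76, d=(M3−M2)/(6·3)=-131/684, b=Δ2−h2·(2M2+M3)/6=-127/114
t_q=25/4 → seg 2, τ=9/4; S=-2+-127/114·τ+131/76·τ²+-131/684·τ³=9913/4864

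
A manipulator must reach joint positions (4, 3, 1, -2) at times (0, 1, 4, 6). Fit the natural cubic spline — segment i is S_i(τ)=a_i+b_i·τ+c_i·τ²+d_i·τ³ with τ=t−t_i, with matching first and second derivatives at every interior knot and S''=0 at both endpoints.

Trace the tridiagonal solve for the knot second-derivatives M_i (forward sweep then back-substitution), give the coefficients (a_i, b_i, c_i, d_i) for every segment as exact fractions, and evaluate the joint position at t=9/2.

Δ: Δ0=-1, Δ1=-2/3, Δ2=-3/2
row 1: diag=8, rhs=2; c'=3/8, d'=1/4
row 2: denom=10−3·3/8=71/8; d'=(-5−3·1/4)/(71/8)=-46/71
back: M2=-46/71
back: M1=1/4−3/8·-46/71=35/71
M: M0=0, M1=35/71, M2=-46/71, M3=0
seg 0: a=4, c=M0/2=0, d=(M1−M0)/(6·1)=35/426, b=Δ0−h0·(2M0+M1)/6=-461/426
seg 1: a=3, c=M1/2=35/142, d=(M2−M1)/(6·3)=-9/142, b=Δ1−h1·(2M1+M2)/6=-178/213
seg 2: a=1, c=M2/2=-23/71, d=(M3−M2)/(6·2)=23/426, b=Δ2−h2·(2M2+M3)/6=-455/426
t_q=9/2 → seg 2, τ=1/2; S=1+-455/426·τ+-23/71·τ²+23/426·τ³=445/1136

  seg 0: a=4 b=-461/426 c=0 d=35/426
  seg 1: a=3 b=-178/213 c=35/142 d=-9/142
  seg 2: a=1 b=-455/426 c=-23/71 d=23/426
S(9/2) = 445/1136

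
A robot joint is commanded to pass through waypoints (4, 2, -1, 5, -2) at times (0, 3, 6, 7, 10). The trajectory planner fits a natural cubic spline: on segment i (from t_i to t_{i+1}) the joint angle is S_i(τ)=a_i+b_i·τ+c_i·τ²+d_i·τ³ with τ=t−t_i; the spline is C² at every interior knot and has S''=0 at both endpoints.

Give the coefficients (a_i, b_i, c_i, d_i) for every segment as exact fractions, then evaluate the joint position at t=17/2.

Δ: Δ0=-2/3, Δ1=-1, Δ2=6, Δ3=-7/3
row 1: diag=12, rhs=-2; c'=1/4, d'=-1/6
row 2: denom=8−3·1/4=29/4; d'=(42−3·-1/6)/(29/4)=170/29
row 3: denom=8−1·4/29=228/29; d'=(-50−1·170/29)/(228/29)=-135/19
back: M3=-135/19
back: M2=170/29−4/29·-135/19=130/19
back: M1=-1/6−1/4·130/19=-107/57
M: M0=0, M1=-107/57, M2=130/19, M3=-135/19, M4=0
seg 0: a=4, c=M0/2=0, d=(M1−M0)/(6·3)=-107/1026, b=Δ0−h0·(2M0+M1)/6=31/114
seg 1: a=2, c=M1/2=-107/114, d=(M2−M1)/(6·3)=497/1026, b=Δ1−h1·(2M1+M2)/6=-145/57
seg 2: a=-1, c=M2/2=65/19, d=(M3−M2)/(6·1)=-265/114, b=Δ2−h2·(2M2+M3)/6=559/114
seg 3: a=5, c=M3/2=-135/38, d=(M4−M3)/(6·3)=15/38, b=Δ3−h3·(2M3+M4)/6=272/57
t_q=17/2 → seg 3, τ=3/2; S=5+272/57·τ+-135/38·τ²+15/38·τ³=1671/304

  seg 0: a=4 b=31/114 c=0 d=-107/1026
  seg 1: a=2 b=-145/57 c=-107/114 d=497/1026
  seg 2: a=-1 b=559/114 c=65/19 d=-265/114
  seg 3: a=5 b=272/57 c=-135/38 d=15/38
S(17/2) = 1671/304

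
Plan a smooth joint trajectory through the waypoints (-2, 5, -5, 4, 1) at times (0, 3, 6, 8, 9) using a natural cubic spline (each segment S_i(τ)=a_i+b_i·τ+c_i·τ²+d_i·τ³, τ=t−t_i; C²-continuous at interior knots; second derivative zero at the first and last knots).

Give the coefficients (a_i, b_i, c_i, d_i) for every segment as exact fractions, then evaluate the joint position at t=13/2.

Δ: Δ0=7/3, Δ1=-10/3, Δ2=9/2, Δ3=-3
row 1: diag=12, rhs=-34; c'=1/4, d'=-17/6
row 2: denom=10−3·1/4=37/4; d'=(47−3·-17/6)/(37/4)=6
row 3: denom=6−2·8/37=206/37; d'=(-45−2·6)/(206/37)=-2109/206
back: M3=-2109/206
back: M2=6−8/37·-2109/206=846/103
back: M1=-17/6−1/4·846/103=-1510/309
M: M0=0, M1=-1510/309, M2=846/103, M3=-2109/206, M4=0
seg 0: a=-2, c=M0/2=0, d=(M1−M0)/(6·3)=-755/2781, b=Δ0−h0·(2M0+M1)/6=492/103
seg 1: a=5, c=M1/2=-755/309, d=(M2−M1)/(6·3)=2024/2781, b=Δ1−h1·(2M1+M2)/6=-263/103
seg 2: a=-5, c=M2/2=423/103, d=(M3−M2)/(6·2)=-1267/824, b=Δ2−h2·(2M2+M3)/6=251/103
seg 3: a=4, c=M3/2=-2109/412, d=(M4−M3)/(6·1)=703/412, b=Δ3−h3·(2M3+M4)/6=85/206
t_q=13/2 → seg 2, τ=1/2; S=-5+251/103·τ+423/103·τ²+-1267/824·τ³=-19427/6592

  seg 0: a=-2 b=492/103 c=0 d=-755/2781
  seg 1: a=5 b=-263/103 c=-755/309 d=2024/2781
  seg 2: a=-5 b=251/103 c=423/103 d=-1267/824
  seg 3: a=4 b=85/206 c=-2109/412 d=703/412
S(13/2) = -19427/6592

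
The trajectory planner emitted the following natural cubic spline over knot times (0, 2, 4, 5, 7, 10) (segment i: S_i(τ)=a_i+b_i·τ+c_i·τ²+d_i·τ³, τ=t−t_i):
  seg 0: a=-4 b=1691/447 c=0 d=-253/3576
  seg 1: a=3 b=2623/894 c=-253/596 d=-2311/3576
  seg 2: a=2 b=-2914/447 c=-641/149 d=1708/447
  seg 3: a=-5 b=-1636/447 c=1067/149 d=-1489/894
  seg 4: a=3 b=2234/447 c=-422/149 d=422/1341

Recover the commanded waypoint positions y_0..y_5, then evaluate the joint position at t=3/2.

y_0=-4 y_1=3 y_2=2 y_3=-5 y_4=3 y_5=1
S(3/2) = 13691/9536

y_0 = S_0(0) = a_0 = -4
y_1 = S_1(0) = a_1 = 3
y_2 = S_2(0) = a_2 = 2
y_3 = S_3(0) = a_3 = -5
y_4 = S_4(0) = a_4 = 3
y_5 = S_4(3) = 1
t_q=3/2 is in segment 0 (τ=3/2); S_0(τ)=13691/9536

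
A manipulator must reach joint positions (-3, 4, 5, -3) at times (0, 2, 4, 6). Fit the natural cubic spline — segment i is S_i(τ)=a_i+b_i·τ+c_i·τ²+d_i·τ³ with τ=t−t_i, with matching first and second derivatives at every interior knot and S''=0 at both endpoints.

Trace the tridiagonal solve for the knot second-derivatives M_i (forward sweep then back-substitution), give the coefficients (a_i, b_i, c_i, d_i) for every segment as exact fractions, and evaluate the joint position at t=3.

Δ: Δ0=7/2, Δ1=1/2, Δ2=-4
row 1: diag=8, rhs=-18; c'=1/4, d'=-9/4
row 2: denom=8−2·1/4=15/2; d'=(-27−2·-9/4)/(15/2)=-3
back: M2=-3
back: M1=-9/4−1/4·-3=-3/2
M: M0=0, M1=-3/2, M2=-3, M3=0
seg 0: a=-3, c=M0/2=0, d=(M1−M0)/(6·2)=-1/8, b=Δ0−h0·(2M0+M1)/6=4
seg 1: a=4, c=M1/2=-3/4, d=(M2−M1)/(6·2)=-1/8, b=Δ1−h1·(2M1+M2)/6=5/2
seg 2: a=5, c=M2/2=-3/2, d=(M3−M2)/(6·2)=1/4, b=Δ2−h2·(2M2+M3)/6=-2
t_q=3 → seg 1, τ=1; S=4+5/2·τ+-3/4·τ²+-1/8·τ³=45/8

  seg 0: a=-3 b=4 c=0 d=-1/8
  seg 1: a=4 b=5/2 c=-3/4 d=-1/8
  seg 2: a=5 b=-2 c=-3/2 d=1/4
S(3) = 45/8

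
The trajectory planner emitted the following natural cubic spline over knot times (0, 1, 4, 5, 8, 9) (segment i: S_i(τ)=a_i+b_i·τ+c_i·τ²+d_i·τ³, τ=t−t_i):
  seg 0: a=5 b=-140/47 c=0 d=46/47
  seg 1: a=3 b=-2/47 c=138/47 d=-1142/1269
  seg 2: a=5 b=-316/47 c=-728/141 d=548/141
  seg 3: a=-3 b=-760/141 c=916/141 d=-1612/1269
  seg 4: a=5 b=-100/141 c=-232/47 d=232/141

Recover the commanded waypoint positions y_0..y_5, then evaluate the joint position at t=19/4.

y_0 = S_0(0) = a_0 = 5
y_1 = S_1(0) = a_1 = 3
y_2 = S_2(0) = a_2 = 5
y_3 = S_3(0) = a_3 = -3
y_4 = S_4(0) = a_4 = 5
y_5 = S_4(1) = 1
t_q=19/4 is in segment 2 (τ=3/4); S_2(τ)=-983/752

y_0=5 y_1=3 y_2=5 y_3=-3 y_4=5 y_5=1
S(19/4) = -983/752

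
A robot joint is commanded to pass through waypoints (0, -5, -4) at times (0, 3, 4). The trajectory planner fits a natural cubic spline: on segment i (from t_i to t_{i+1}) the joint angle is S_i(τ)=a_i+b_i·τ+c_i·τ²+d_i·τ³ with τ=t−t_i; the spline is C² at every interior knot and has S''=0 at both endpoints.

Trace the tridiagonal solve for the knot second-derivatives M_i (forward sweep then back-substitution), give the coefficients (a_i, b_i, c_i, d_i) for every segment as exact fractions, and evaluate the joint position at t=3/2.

  seg 0: a=0 b=-8/3 c=0 d=1/9
  seg 1: a=-5 b=1/3 c=1 d=-1/3
S(3/2) = -29/8

Δ: Δ0=-5/3, Δ1=1
row 1: diag=8, rhs=16; c'=1/8, d'=2
back: M1=2
M: M0=0, M1=2, M2=0
seg 0: a=0, c=M0/2=0, d=(M1−M0)/(6·3)=1/9, b=Δ0−h0·(2M0+M1)/6=-8/3
seg 1: a=-5, c=M1/2=1, d=(M2−M1)/(6·1)=-1/3, b=Δ1−h1·(2M1+M2)/6=1/3
t_q=3/2 → seg 0, τ=3/2; S=0+-8/3·τ+0·τ²+1/9·τ³=-29/8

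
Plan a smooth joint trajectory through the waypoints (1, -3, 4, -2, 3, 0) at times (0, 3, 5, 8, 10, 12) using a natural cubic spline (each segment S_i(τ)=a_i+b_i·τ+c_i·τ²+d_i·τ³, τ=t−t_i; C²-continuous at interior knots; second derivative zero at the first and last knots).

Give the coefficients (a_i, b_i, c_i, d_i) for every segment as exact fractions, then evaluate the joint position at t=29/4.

  seg 0: a=1 b=-1837/548 c=0 d=3319/14796
  seg 1: a=-3 b=741/274 c=3319/1644 d=-2665/3288
  seg 2: a=4 b=433/411 c=-1169/411 d=2252/3699
  seg 3: a=-2 b=175/411 c=361/137 d=-2627/3288
  seg 4: a=3 b=1133/822 c=-1183/548 d=1183/3288
S(29/4) = -1199/1096

Δ: Δ0=-4/3, Δ1=7/2, Δ2=-2, Δ3=5/2, Δ4=-3/2
row 1: diag=10, rhs=29; c'=1/5, d'=29/10
row 2: denom=10−2·1/5=48/5; d'=(-33−2·29/10)/(48/5)=-97/24
row 3: denom=10−3·5/16=145/16; d'=(27−3·-97/24)/(145/16)=626/145
row 4: denom=8−2·32/145=1096/145; d'=(-24−2·626/145)/(1096/145)=-1183/274
back: M4=-1183/274
back: M3=626/145−32/145·-1183/274=722/137
back: M2=-97/24−5/16·722/137=-2338/411
back: M1=29/10−1/5·-2338/411=3319/822
M: M0=0, M1=3319/822, M2=-2338/411, M3=722/137, M4=-1183/274, M5=0
seg 0: a=1, c=M0/2=0, d=(M1−M0)/(6·3)=3319/14796, b=Δ0−h0·(2M0+M1)/6=-1837/548
seg 1: a=-3, c=M1/2=3319/1644, d=(M2−M1)/(6·2)=-2665/3288, b=Δ1−h1·(2M1+M2)/6=741/274
seg 2: a=4, c=M2/2=-1169/411, d=(M3−M2)/(6·3)=2252/3699, b=Δ2−h2·(2M2+M3)/6=433/411
seg 3: a=-2, c=M3/2=361/137, d=(M4−M3)/(6·2)=-2627/3288, b=Δ3−h3·(2M3+M4)/6=175/411
seg 4: a=3, c=M4/2=-1183/548, d=(M5−M4)/(6·2)=1183/3288, b=Δ4−h4·(2M4+M5)/6=1133/822
t_q=29/4 → seg 2, τ=9/4; S=4+433/411·τ+-1169/411·τ²+2252/3699·τ³=-1199/1096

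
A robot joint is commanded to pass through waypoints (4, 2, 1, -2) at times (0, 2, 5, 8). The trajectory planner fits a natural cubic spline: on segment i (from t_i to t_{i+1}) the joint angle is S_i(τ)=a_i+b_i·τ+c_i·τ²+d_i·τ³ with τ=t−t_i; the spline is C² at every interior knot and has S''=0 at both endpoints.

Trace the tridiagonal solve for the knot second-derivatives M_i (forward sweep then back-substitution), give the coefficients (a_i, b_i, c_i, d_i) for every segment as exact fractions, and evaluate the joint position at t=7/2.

Δ: Δ0=-1, Δ1=-1/3, Δ2=-1
row 1: diag=10, rhs=4; c'=3/10, d'=2/5
row 2: denom=12−3·3/10=111/10; d'=(-4−3·2/5)/(111/10)=-52/111
back: M2=-52/111
back: M1=2/5−3/10·-52/111=20/37
M: M0=0, M1=20/37, M2=-52/111, M3=0
seg 0: a=4, c=M0/2=0, d=(M1−M0)/(6·2)=5/111, b=Δ0−h0·(2M0+M1)/6=-131/111
seg 1: a=2, c=M1/2=10/37, d=(M2−M1)/(6·3)=-56/999, b=Δ1−h1·(2M1+M2)/6=-71/111
seg 2: a=1, c=M2/2=-26/111, d=(M3−M2)/(6·3)=26/999, b=Δ2−h2·(2M2+M3)/6=-59/111
t_q=7/2 → seg 1, τ=3/2; S=2+-71/111·τ+10/37·τ²+-56/999·τ³=54/37

  seg 0: a=4 b=-131/111 c=0 d=5/111
  seg 1: a=2 b=-71/111 c=10/37 d=-56/999
  seg 2: a=1 b=-59/111 c=-26/111 d=26/999
S(7/2) = 54/37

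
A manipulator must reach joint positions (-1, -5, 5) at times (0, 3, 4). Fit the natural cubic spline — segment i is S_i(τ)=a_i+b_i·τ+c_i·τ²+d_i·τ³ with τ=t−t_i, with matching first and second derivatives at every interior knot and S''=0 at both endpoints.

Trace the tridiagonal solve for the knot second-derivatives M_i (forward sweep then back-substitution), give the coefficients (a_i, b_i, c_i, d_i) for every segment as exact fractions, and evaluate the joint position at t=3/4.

Δ: Δ0=-4/3, Δ1=10
row 1: diag=8, rhs=68; c'=1/8, d'=17/2
back: M1=17/2
M: M0=0, M1=17/2, M2=0
seg 0: a=-1, c=M0/2=0, d=(M1−M0)/(6·3)=17/36, b=Δ0−h0·(2M0+M1)/6=-67/12
seg 1: a=-5, c=M1/2=17/4, d=(M2−M1)/(6·1)=-17/12, b=Δ1−h1·(2M1+M2)/6=43/6
t_q=3/4 → seg 0, τ=3/4; S=-1+-67/12·τ+0·τ²+17/36·τ³=-1277/256

  seg 0: a=-1 b=-67/12 c=0 d=17/36
  seg 1: a=-5 b=43/6 c=17/4 d=-17/12
S(3/4) = -1277/256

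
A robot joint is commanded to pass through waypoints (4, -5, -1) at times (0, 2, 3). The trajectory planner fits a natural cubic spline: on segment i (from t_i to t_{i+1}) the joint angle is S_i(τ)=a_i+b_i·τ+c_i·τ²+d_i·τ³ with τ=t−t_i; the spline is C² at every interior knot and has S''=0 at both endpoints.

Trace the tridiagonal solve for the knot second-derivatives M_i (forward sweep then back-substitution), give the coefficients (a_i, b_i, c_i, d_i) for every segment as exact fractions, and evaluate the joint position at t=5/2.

  seg 0: a=4 b=-22/3 c=0 d=17/24
  seg 1: a=-5 b=7/6 c=17/4 d=-17/12
S(5/2) = -113/32

Δ: Δ0=-9/2, Δ1=4
row 1: diag=6, rhs=51; c'=1/6, d'=17/2
back: M1=17/2
M: M0=0, M1=17/2, M2=0
seg 0: a=4, c=M0/2=0, d=(M1−M0)/(6·2)=17/24, b=Δ0−h0·(2M0+M1)/6=-22/3
seg 1: a=-5, c=M1/2=17/4, d=(M2−M1)/(6·1)=-17/12, b=Δ1−h1·(2M1+M2)/6=7/6
t_q=5/2 → seg 1, τ=1/2; S=-5+7/6·τ+17/4·τ²+-17/12·τ³=-113/32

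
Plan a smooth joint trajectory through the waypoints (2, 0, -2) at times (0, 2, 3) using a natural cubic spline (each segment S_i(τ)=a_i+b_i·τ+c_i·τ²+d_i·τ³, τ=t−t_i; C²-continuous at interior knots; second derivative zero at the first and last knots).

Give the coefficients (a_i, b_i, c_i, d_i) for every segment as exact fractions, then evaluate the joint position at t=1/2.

Δ: Δ0=-1, Δ1=-2
row 1: diag=6, rhs=-6; c'=1/6, d'=-1
back: M1=-1
M: M0=0, M1=-1, M2=0
seg 0: a=2, c=M0/2=0, d=(M1−M0)/(6·2)=-1/12, b=Δ0−h0·(2M0+M1)/6=-2/3
seg 1: a=0, c=M1/2=-1/2, d=(M2−M1)/(6·1)=1/6, b=Δ1−h1·(2M1+M2)/6=-5/3
t_q=1/2 → seg 0, τ=1/2; S=2+-2/3·τ+0·τ²+-1/12·τ³=53/32

  seg 0: a=2 b=-2/3 c=0 d=-1/12
  seg 1: a=0 b=-5/3 c=-1/2 d=1/6
S(1/2) = 53/32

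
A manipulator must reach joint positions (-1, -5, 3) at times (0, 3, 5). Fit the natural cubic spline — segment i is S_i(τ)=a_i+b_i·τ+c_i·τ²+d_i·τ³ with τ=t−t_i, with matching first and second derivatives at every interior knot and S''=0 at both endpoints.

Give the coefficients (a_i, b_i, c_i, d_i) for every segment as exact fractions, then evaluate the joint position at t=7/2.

Δ: Δ0=-4/3, Δ1=4
row 1: diag=10, rhs=32; c'=1/5, d'=16/5
back: M1=16/5
M: M0=0, M1=16/5, M2=0
seg 0: a=-1, c=M0/2=0, d=(M1−M0)/(6·3)=8/45, b=Δ0−h0·(2M0+M1)/6=-44/15
seg 1: a=-5, c=M1/2=8/5, d=(M2−M1)/(6·2)=-4/15, b=Δ1−h1·(2M1+M2)/6=28/15
t_q=7/2 → seg 1, τ=1/2; S=-5+28/15·τ+8/5·τ²+-4/15·τ³=-37/10

  seg 0: a=-1 b=-44/15 c=0 d=8/45
  seg 1: a=-5 b=28/15 c=8/5 d=-4/15
S(7/2) = -37/10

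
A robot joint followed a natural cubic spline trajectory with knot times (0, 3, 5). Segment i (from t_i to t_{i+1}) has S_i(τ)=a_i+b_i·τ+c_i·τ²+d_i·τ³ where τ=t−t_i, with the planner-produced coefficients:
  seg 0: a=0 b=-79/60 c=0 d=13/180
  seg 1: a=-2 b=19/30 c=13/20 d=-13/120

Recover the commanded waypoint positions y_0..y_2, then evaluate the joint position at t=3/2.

y_0 = S_0(0) = a_0 = 0
y_1 = S_1(0) = a_1 = -2
y_2 = S_1(2) = 1
t_q=3/2 is in segment 0 (τ=3/2); S_0(τ)=-277/160

y_0=0 y_1=-2 y_2=1
S(3/2) = -277/160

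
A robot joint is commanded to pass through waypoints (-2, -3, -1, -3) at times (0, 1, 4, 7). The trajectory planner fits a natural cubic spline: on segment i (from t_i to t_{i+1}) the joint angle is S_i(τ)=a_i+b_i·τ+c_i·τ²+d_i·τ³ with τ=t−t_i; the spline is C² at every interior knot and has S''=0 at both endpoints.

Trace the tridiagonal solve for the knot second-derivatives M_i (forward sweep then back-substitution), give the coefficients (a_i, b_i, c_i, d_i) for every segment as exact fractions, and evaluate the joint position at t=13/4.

  seg 0: a=-2 b=-37/29 c=0 d=8/29
  seg 1: a=-3 b=-13/29 c=24/29 d=-119/783
  seg 2: a=-1 b=12/29 c=-47/87 d=47/783
S(13/4) = -2877/1856

Δ: Δ0=-1, Δ1=2/3, Δ2=-2/3
row 1: diag=8, rhs=10; c'=3/8, d'=5/4
row 2: denom=12−3·3/8=87/8; d'=(-8−3·5/4)/(87/8)=-94/87
back: M2=-94/87
back: M1=5/4−3/8·-94/87=48/29
M: M0=0, M1=48/29, M2=-94/87, M3=0
seg 0: a=-2, c=M0/2=0, d=(M1−M0)/(6·1)=8/29, b=Δ0−h0·(2M0+M1)/6=-37/29
seg 1: a=-3, c=M1/2=24/29, d=(M2−M1)/(6·3)=-119/783, b=Δ1−h1·(2M1+M2)/6=-13/29
seg 2: a=-1, c=M2/2=-47/87, d=(M3−M2)/(6·3)=47/783, b=Δ2−h2·(2M2+M3)/6=12/29
t_q=13/4 → seg 1, τ=9/4; S=-3+-13/29·τ+24/29·τ²+-119/783·τ³=-2877/1856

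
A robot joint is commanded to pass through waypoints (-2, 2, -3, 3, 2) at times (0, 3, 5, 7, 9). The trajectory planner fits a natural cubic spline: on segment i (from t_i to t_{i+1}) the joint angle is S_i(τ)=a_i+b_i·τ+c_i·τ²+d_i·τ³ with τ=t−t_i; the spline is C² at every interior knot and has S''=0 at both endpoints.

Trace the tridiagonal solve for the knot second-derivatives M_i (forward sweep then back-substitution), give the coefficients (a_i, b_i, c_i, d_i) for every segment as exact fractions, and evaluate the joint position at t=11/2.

  seg 0: a=-2 b=1315/426 c=0 d=-83/426
  seg 1: a=2 b=-463/213 c=-249/142 d=1355/1704
  seg 2: a=-3 b=151/426 c=857/284 d=-361/426
  seg 3: a=3 b=961/426 c=-587/284 d=587/1704
S(11/2) = -1235/568

Δ: Δ0=4/3, Δ1=-5/2, Δ2=3, Δ3=-1/2
row 1: diag=10, rhs=-23; c'=1/5, d'=-23/10
row 2: denom=8−2·1/5=38/5; d'=(33−2·-23/10)/(38/5)=94/19
row 3: denom=8−2·5/19=142/19; d'=(-21−2·94/19)/(142/19)=-587/142
back: M3=-587/142
back: M2=94/19−5/19·-587/142=857/142
back: M1=-23/10−1/5·857/142=-249/71
M: M0=0, M1=-249/71, M2=857/142, M3=-587/142, M4=0
seg 0: a=-2, c=M0/2=0, d=(M1−M0)/(6·3)=-83/426, b=Δ0−h0·(2M0+M1)/6=1315/426
seg 1: a=2, c=M1/2=-249/142, d=(M2−M1)/(6·2)=1355/1704, b=Δ1−h1·(2M1+M2)/6=-463/213
seg 2: a=-3, c=M2/2=857/284, d=(M3−M2)/(6·2)=-361/426, b=Δ2−h2·(2M2+M3)/6=151/426
seg 3: a=3, c=M3/2=-587/284, d=(M4−M3)/(6·2)=587/1704, b=Δ3−h3·(2M3+M4)/6=961/426
t_q=11/2 → seg 2, τ=1/2; S=-3+151/426·τ+857/284·τ²+-361/426·τ³=-1235/568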